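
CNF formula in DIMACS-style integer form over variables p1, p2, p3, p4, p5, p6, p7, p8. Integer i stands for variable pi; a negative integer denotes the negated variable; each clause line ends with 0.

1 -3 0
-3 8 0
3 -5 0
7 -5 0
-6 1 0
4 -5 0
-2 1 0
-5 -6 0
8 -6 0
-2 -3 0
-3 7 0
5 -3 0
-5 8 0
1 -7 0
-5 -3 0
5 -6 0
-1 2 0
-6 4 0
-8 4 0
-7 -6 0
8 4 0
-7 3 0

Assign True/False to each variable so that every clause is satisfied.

p1=False, p2=False, p3=False, p4=True, p5=False, p6=False, p7=False, p8=True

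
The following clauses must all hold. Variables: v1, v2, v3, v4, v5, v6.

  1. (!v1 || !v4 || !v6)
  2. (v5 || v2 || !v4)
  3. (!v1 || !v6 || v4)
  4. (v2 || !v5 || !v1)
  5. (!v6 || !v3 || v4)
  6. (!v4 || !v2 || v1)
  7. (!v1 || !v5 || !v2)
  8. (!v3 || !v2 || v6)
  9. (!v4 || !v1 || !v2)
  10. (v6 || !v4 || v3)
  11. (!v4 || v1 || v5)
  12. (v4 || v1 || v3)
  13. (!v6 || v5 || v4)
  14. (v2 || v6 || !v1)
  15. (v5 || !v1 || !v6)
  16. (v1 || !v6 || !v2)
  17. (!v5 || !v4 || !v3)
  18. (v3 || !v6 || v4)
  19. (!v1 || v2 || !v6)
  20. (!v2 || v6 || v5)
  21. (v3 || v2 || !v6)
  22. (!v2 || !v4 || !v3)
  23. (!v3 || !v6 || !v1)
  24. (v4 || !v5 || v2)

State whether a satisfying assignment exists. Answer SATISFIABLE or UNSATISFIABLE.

Set v1 = False and propagate.
Branch on v2: take v2 = False.
The remaining clauses are satisfied by v3 = True, v4 = False, v5 = False, v6 = False.
So v1=0, v2=0, v3=1, v4=0, v5=0, v6=0 is a satisfying assignment.

SATISFIABLE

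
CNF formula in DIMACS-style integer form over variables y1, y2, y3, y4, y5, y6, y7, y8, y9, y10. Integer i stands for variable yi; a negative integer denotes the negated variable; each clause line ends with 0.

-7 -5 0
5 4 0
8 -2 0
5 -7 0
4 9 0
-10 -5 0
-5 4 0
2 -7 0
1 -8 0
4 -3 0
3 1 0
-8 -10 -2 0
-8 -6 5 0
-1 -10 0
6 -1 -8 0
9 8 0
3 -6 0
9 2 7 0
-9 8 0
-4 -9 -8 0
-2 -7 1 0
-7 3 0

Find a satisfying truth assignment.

y1=True, y2=True, y3=True, y4=True, y5=True, y6=True, y7=False, y8=True, y9=False, y10=False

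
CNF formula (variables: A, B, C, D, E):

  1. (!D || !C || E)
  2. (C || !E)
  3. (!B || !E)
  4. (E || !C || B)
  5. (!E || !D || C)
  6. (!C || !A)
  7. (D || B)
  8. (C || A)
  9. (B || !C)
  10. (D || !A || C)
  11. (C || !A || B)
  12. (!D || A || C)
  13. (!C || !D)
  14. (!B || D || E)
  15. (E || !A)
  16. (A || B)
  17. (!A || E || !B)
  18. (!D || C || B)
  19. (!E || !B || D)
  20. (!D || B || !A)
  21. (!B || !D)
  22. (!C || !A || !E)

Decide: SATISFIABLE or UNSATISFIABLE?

C = True:
  propagation gives A=False, B=True, E=False, D=False; an empty clause results — contradiction.
C = False:
  propagation gives E=False, A=True; an empty clause results — contradiction.
Every branch closes, so no satisfying assignment exists.

UNSATISFIABLE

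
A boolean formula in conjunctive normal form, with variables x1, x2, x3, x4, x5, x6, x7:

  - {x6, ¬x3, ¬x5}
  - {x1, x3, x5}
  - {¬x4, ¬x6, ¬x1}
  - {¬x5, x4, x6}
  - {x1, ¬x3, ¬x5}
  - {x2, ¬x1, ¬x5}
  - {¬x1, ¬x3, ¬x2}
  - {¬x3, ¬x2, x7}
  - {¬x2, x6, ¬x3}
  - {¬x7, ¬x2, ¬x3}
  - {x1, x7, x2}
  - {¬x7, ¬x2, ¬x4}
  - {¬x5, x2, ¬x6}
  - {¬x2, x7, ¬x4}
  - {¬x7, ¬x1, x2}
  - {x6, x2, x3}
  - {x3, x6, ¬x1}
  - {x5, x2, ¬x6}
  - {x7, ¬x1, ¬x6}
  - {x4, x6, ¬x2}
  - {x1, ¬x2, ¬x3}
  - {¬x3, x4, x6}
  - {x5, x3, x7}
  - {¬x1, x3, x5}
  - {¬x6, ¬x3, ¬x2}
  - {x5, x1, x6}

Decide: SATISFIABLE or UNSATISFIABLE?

SATISFIABLE

Try x1 = True.
Set x2 = False and propagate.
  then x5 is forced to False.
  then x7 is forced to False.
  then x6 is forced to False.
  then x3 is forced to True.
  then x4 is forced to True.
Every clause has at least one true literal under this assignment.
So x1=T  x2=F  x3=T  x4=T  x5=F  x6=F  x7=F is a satisfying assignment.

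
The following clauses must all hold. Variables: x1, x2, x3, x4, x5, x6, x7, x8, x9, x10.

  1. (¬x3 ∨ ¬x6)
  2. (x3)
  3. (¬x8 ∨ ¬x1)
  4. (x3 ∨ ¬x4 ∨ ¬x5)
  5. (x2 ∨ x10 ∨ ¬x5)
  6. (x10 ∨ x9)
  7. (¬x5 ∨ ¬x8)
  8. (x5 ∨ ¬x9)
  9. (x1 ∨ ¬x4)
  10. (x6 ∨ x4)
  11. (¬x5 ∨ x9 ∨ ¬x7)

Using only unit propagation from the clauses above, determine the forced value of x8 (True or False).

False

(x3) stands alone — x3 = True.
(¬x3 ∨ ¬x6): since x3 = True, the clause reduces to (¬x6). x6 = False.
From (x6 ∨ x4) and x6 = False: x4 = True.
(¬x4 ∨ x1) with x4 = True leaves only x1, so x1 = True.
In (¬x8 ∨ ¬x1), ¬x1 is now false; ¬x8 must hold, so x8 = False.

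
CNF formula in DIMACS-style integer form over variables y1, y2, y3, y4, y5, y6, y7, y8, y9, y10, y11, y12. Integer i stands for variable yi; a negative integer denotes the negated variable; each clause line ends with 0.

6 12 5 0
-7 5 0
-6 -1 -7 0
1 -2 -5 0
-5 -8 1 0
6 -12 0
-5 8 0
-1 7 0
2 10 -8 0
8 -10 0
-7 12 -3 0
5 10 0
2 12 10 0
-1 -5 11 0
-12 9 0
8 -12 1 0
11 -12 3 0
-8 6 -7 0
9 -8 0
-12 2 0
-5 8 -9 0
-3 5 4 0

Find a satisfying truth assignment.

y1=F, y2=F, y3=F, y4=F, y5=F, y6=T, y7=F, y8=T, y9=T, y10=T, y11=F, y12=F

Set y1 = False and propagate.
Branch on y2: take y2 = False.
  then y12 is forced to False.
  then y10 is forced to True.
  then y8 is forced to True.
  then y5 is forced to False.
  then y6 is forced to True.
  then y7 is forced to False.
  then y9 is forced to True.
The remaining clauses are satisfied by y3 = False, y4 = False, y11 = False.
Every clause has at least one true literal under this assignment.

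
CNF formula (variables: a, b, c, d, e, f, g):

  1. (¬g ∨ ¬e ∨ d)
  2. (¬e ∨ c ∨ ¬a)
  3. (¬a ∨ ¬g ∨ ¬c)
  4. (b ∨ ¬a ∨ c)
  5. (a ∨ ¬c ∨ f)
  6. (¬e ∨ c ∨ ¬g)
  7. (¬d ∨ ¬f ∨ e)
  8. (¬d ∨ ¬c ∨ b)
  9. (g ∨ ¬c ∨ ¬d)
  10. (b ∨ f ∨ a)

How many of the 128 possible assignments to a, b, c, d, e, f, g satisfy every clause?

Split on c, then a.
  c=1, a=1: forces d=0; g=0; b, e, f free → 2^3 = 8.
  c=1, a=0: 7 of the 32 assignments to (b,d,e,f,g) work.
  c=0, a=1: g free; 3 ways for (b,d,e,f) × 2^1 = 6.
  c=0, a=0: 14 of the 32 assignments to (b,d,e,f,g) work.
Total: 8 + 7 + 6 + 14 = 35.

35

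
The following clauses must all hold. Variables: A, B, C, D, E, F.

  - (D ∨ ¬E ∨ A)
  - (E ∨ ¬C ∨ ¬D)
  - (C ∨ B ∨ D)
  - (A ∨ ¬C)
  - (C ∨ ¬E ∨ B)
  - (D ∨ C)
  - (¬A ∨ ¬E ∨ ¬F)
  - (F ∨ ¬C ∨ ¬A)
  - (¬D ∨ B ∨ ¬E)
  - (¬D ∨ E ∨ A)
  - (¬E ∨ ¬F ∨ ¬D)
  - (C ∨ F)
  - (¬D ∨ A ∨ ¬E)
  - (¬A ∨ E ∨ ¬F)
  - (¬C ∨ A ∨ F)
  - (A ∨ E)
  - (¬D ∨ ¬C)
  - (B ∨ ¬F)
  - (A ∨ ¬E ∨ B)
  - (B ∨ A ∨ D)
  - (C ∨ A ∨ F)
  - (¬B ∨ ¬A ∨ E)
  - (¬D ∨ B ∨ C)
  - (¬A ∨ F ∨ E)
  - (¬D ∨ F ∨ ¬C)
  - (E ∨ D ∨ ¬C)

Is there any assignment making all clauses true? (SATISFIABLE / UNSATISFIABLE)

A = True:
  C = True:
    propagation gives F=True, E=False; an empty clause results — contradiction.
  C = False:
    propagation gives D=True, F=True, E=False; an empty clause results — contradiction.
A = False:
  propagation gives C=False, D=True, E=True; an empty clause results — contradiction.
Every branch closes, so no satisfying assignment exists.

UNSATISFIABLE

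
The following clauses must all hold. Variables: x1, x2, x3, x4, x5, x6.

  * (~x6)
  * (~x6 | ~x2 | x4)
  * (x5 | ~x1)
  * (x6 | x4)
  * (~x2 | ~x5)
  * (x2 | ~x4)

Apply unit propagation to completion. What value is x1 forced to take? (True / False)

False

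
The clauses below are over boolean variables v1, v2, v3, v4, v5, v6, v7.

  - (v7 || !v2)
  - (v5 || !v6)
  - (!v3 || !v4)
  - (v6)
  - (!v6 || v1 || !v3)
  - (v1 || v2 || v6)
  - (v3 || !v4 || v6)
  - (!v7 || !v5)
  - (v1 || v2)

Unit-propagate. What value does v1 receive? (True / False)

True

(v6) stands alone — v6 = True.
In (v5 || !v6), !v6 is now false; v5 must hold, so v5 = True.
From (!v7 || !v5) and v5 = True: v7 = False.
From (!v2 || v7) and v7 = False: v2 = False.
In (v1 || v2), v2 is now false; v1 must hold, so v1 = True.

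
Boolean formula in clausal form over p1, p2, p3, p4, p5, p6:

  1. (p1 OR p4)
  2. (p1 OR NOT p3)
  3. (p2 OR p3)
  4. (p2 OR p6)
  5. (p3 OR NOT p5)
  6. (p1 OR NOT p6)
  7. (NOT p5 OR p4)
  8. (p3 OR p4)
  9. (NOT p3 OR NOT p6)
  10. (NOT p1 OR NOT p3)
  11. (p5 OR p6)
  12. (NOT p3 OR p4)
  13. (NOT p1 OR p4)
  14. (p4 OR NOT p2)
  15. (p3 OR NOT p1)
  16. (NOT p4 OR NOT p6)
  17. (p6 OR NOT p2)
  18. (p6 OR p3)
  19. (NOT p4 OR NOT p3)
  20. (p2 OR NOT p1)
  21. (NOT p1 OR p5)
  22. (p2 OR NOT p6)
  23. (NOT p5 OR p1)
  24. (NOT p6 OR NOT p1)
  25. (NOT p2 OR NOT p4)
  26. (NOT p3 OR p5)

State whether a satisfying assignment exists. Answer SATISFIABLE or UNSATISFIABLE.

UNSATISFIABLE

p3 = True:
  propagation gives p1=True; an empty clause results — contradiction.
p3 = False:
  propagation gives p2=True, p5=False, p4=True; an empty clause results — contradiction.
Every branch closes, so no satisfying assignment exists.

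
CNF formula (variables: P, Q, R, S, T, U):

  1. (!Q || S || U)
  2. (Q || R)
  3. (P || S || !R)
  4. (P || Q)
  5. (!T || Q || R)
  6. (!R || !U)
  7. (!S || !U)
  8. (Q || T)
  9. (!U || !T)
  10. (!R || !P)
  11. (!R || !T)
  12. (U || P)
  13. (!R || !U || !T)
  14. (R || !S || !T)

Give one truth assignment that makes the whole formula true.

P=1, Q=1, R=0, S=1, T=0, U=0

Try P = True.
  then R is forced to False.
  then Q is forced to True.
Try S = True.
  then U is forced to False.
  then T is forced to False.
Every clause has at least one true literal under this assignment.
Check each clause:
  1. (!Q || U || S) — S is true.
  2. (R || Q) — Q is true.
  3. (P || !R || S) — P is true.
  4. (P || Q) — P is true.
  5. (!T || Q || R) — Q is true.
  6. (!R || !U) — !U is true.
  7. (!U || !S) — !U is true.
  8. (T || Q) — Q is true.
  9. (!T || !U) — !U is true.
  10. (!P || !R) — !R is true.
  11. (!T || !R) — !T is true.
  12. (P || U) — P is true.
  13. (!U || !R || !T) — !U is true.
  14. (R || !S || !T) — !T is true.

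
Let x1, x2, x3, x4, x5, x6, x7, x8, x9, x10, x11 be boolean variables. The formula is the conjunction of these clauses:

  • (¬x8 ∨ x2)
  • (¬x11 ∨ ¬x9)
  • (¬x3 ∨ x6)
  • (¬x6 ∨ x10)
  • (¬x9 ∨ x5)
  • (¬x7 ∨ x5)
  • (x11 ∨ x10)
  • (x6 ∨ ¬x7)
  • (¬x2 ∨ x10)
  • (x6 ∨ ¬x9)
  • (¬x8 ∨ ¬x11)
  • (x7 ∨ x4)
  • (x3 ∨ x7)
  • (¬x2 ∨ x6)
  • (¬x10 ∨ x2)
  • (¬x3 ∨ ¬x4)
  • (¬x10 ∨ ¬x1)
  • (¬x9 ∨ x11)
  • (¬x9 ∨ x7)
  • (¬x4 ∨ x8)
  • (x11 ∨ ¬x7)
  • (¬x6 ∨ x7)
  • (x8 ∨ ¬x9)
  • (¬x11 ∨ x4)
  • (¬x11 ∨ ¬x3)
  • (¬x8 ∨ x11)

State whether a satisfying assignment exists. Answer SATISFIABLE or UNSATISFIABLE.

x11 = True:
  propagation gives x9=False, x8=False, x4=False; an empty clause results — contradiction.
x11 = False:
  propagation gives x10=True, x2=True, x6=True, x1=False; an empty clause results — contradiction.
Every branch closes, so no satisfying assignment exists.

UNSATISFIABLE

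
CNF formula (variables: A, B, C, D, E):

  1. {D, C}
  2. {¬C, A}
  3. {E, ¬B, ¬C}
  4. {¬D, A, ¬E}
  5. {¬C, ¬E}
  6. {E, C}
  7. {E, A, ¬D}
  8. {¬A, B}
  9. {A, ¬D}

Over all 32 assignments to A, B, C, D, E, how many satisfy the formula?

The models are:
  A=T B=T C=F D=T E=T
Count: 1.

1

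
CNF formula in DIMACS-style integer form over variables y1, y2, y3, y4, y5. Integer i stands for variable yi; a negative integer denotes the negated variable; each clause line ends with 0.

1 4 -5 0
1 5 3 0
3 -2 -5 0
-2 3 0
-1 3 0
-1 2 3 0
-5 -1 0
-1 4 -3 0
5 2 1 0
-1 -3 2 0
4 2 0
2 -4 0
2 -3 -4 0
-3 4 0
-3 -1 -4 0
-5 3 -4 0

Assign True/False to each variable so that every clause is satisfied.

y1 = False, y2 = True, y3 = True, y4 = True, y5 = False

Set y1 = False and propagate.
For the remaining variables, y2 = True, y3 = True, y4 = True, y5 = False works.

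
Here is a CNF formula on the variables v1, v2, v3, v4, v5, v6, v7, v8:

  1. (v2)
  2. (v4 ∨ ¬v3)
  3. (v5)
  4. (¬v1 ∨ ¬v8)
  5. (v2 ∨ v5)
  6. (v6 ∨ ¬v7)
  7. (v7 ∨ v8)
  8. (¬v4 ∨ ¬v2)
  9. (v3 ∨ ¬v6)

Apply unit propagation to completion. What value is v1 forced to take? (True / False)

Unit clause (v2) sets v2 = True.
(v5) is a unit clause: v5 = True.
(¬v2 ∨ ¬v4): since v2 = True, the clause reduces to (¬v4). v4 = False.
In (¬v3 ∨ v4), v4 is now false; ¬v3 must hold, so v3 = False.
(v3 ∨ ¬v6) with v3 = False leaves only ¬v6, so v6 = False.
In (¬v7 ∨ v6), v6 is now false; ¬v7 must hold, so v7 = False.
(v8 ∨ v7) with v7 = False leaves only v8, so v8 = True.
From (¬v8 ∨ ¬v1) and v8 = True: v1 = False.

False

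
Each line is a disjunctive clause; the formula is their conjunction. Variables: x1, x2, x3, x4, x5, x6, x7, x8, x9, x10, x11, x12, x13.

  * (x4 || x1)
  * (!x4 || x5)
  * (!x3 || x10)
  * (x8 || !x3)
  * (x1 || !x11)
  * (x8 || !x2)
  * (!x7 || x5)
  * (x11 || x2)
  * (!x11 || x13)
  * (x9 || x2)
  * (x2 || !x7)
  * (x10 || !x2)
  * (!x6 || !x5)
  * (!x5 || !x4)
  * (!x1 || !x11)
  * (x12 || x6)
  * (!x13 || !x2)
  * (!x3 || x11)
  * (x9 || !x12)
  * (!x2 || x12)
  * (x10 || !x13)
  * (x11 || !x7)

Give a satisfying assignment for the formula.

x1 = T, x2 = T, x3 = F, x4 = F, x5 = F, x6 = F, x7 = F, x8 = T, x9 = T, x10 = T, x11 = F, x12 = T, x13 = F

x3 occurs only negated in the remaining clauses — set x3 = False.
x7 occurs only negated in the remaining clauses — set x7 = False.
Try x1 = True.
  then x11 is forced to False.
  then x2 is forced to True.
  then x8 is forced to True.
  then x10 is forced to True.
  then x13 is forced to False.
  then x12 is forced to True.
  then x9 is forced to True.
For the remaining variables, x4 = False, x5 = False, x6 = False works.
Every clause has at least one true literal under this assignment.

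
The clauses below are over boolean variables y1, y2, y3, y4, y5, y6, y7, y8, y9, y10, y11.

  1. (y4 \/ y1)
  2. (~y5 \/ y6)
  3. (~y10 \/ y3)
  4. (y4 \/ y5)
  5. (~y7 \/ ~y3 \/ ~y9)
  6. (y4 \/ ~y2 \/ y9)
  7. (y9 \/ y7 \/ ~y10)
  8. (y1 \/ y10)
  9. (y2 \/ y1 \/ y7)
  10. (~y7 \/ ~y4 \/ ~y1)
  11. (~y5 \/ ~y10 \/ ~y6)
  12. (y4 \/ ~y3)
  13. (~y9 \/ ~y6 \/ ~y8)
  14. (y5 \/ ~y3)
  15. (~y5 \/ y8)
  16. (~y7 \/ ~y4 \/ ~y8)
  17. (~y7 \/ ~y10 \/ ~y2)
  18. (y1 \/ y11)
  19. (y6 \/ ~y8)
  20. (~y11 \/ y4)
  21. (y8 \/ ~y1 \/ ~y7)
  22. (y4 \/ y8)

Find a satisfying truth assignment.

y1=True, y2=True, y3=False, y4=True, y5=True, y6=True, y7=False, y8=True, y9=False, y10=False, y11=False

Check each clause:
  1. (y1 \/ y4) — y1 is true.
  2. (y6 \/ ~y5) — y6 is true.
  3. (~y10 \/ y3) — ~y10 is true.
  4. (y5 \/ y4) — y4 is true.
  5. (~y3 \/ ~y7 \/ ~y9) — ~y7 is true.
  6. (y9 \/ ~y2 \/ y4) — y4 is true.
  7. (y9 \/ ~y10 \/ y7) — ~y10 is true.
  8. (y1 \/ y10) — y1 is true.
  9. (y7 \/ y1 \/ y2) — y1 is true.
  10. (~y4 \/ ~y7 \/ ~y1) — ~y7 is true.
  11. (~y5 \/ ~y6 \/ ~y10) — ~y10 is true.
  12. (~y3 \/ y4) — y4 is true.
  13. (~y8 \/ ~y9 \/ ~y6) — ~y9 is true.
  14. (~y3 \/ y5) — ~y3 is true.
  15. (~y5 \/ y8) — y8 is true.
  16. (~y8 \/ ~y7 \/ ~y4) — ~y7 is true.
  17. (~y10 \/ ~y2 \/ ~y7) — ~y7 is true.
  18. (y11 \/ y1) — y1 is true.
  19. (~y8 \/ y6) — y6 is true.
  20. (~y11 \/ y4) — y4 is true.
  21. (~y1 \/ y8 \/ ~y7) — y8 is true.
  22. (y4 \/ y8) — y8 is true.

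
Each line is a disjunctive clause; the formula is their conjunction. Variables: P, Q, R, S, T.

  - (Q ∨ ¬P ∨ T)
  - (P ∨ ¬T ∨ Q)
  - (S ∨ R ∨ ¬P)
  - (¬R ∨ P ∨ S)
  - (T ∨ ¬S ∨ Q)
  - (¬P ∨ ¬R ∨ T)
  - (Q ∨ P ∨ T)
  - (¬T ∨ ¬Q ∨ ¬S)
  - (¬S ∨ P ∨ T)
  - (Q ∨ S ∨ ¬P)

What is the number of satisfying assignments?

6

Satisfying assignments:
  P=F Q=T R=F S=F T=F
  P=F Q=T R=F S=F T=T
  P=T Q=F R=F S=T T=T
  P=T Q=F R=T S=T T=T
  P=T Q=T R=F S=T T=F
  P=T Q=T R=T S=F T=T
That's 6 in total.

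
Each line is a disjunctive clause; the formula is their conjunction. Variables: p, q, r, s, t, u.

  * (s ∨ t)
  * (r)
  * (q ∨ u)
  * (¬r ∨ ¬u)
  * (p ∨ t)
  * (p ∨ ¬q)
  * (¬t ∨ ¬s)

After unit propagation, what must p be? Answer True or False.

(r) is a unit clause: r = True.
From (¬u ∨ ¬r) and r = True: u = False.
(u ∨ q): since u = False, the clause reduces to (q). q = True.
From (¬q ∨ p) and q = True: p = True.

True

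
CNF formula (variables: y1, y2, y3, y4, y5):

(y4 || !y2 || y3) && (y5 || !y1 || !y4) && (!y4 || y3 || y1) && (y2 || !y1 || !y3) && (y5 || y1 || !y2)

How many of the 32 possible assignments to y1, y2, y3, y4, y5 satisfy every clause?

15

Split on y1, then y2.
  y1=T, y2=T: remaining (y3,y4,y5) ∈ {(F,T,T); (T,F,F); (T,F,T); (T,T,T)} — 4.
  y1=T, y2=F: remaining (y3,y4,y5) ∈ {(F,F,F); (F,F,T); (F,T,T)} — 3.
  y1=F, y2=T: remaining (y3,y4,y5) ∈ {(T,F,T); (T,T,T)} — 2.
  y1=F, y2=F: y5 free; 3 ways for (y3,y4) × 2^1 = 6.
Total: 4 + 3 + 2 + 6 = 15.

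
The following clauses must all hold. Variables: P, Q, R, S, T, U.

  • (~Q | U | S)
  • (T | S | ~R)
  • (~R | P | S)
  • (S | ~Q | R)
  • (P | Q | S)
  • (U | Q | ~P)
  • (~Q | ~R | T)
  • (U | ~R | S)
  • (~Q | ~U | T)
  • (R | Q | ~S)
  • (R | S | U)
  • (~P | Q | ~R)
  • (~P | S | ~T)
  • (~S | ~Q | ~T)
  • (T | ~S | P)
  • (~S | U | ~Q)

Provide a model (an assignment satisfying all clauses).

P=T, Q=F, R=F, S=F, T=F, U=T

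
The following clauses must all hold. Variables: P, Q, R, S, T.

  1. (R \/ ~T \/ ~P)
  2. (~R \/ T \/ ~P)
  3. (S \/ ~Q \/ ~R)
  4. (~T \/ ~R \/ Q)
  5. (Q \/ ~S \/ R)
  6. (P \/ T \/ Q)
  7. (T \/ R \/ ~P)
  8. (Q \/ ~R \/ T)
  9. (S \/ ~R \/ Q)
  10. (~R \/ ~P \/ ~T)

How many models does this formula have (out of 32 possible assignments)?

Case analysis on R and T:
  R=1, T=1: remaining (P,Q,S) ∈ {(0,1,1)} — 1.
  R=1, T=0: remaining (P,Q,S) ∈ {(0,1,1)} — 1.
  R=0, T=1: remaining (P,Q,S) ∈ {(0,0,0); (0,1,0); (0,1,1)} — 3.
  R=0, T=0: remaining (P,Q,S) ∈ {(0,1,0); (0,1,1)} — 2.
Total: 1 + 1 + 3 + 2 = 7.

7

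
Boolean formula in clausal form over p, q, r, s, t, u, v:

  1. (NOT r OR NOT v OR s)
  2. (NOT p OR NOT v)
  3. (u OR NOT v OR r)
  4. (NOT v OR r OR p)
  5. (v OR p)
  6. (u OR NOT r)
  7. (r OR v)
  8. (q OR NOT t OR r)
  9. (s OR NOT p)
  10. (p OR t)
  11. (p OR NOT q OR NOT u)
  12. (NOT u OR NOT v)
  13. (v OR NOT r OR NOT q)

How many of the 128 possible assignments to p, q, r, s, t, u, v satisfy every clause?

2

Satisfying assignments:
  p=1 q=0 r=1 s=1 t=0 u=1 v=0
  p=1 q=0 r=1 s=1 t=1 u=1 v=0
Count: 2.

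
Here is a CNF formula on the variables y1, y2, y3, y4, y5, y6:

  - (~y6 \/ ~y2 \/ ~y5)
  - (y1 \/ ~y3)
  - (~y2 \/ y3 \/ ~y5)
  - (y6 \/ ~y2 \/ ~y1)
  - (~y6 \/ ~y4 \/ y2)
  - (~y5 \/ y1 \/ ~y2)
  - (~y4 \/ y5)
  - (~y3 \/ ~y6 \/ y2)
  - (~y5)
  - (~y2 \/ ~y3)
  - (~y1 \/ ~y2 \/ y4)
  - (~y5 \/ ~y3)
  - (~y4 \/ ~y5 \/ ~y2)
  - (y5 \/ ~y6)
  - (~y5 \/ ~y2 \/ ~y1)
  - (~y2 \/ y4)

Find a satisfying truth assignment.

y1 = 0, y2 = 0, y3 = 0, y4 = 0, y5 = 0, y6 = 0

Check each clause:
  1. (~y6 \/ ~y2 \/ ~y5) — ~y6 is true.
  2. (~y3 \/ y1) — ~y3 is true.
  3. (~y2 \/ ~y5 \/ y3) — ~y2 is true.
  4. (~y1 \/ y6 \/ ~y2) — ~y1 is true.
  5. (~y4 \/ ~y6 \/ y2) — ~y6 is true.
  6. (y1 \/ ~y2 \/ ~y5) — ~y5 is true.
  7. (y5 \/ ~y4) — ~y4 is true.
  8. (y2 \/ ~y3 \/ ~y6) — ~y6 is true.
  9. (~y5) — ~y5 is true.
  10. (~y2 \/ ~y3) — ~y3 is true.
  11. (~y2 \/ ~y1 \/ y4) — ~y2 is true.
  12. (~y3 \/ ~y5) — ~y5 is true.
  13. (~y5 \/ ~y2 \/ ~y4) — ~y5 is true.
  14. (~y6 \/ y5) — ~y6 is true.
  15. (~y2 \/ ~y5 \/ ~y1) — ~y5 is true.
  16. (y4 \/ ~y2) — ~y2 is true.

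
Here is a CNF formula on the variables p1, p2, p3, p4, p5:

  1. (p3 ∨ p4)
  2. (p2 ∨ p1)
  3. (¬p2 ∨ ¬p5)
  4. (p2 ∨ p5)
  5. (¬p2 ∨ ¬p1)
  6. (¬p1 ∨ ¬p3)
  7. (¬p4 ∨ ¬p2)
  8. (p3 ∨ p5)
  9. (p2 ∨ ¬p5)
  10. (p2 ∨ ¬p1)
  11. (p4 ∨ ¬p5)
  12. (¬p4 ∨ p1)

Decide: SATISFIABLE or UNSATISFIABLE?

Branch on p1: take p1 = False.
  then p2 is forced to True.
  then p5 is forced to False.
  then p4 is forced to False.
  then p3 is forced to True.
So p1=F  p2=T  p3=T  p4=F  p5=F is a satisfying assignment.

SATISFIABLE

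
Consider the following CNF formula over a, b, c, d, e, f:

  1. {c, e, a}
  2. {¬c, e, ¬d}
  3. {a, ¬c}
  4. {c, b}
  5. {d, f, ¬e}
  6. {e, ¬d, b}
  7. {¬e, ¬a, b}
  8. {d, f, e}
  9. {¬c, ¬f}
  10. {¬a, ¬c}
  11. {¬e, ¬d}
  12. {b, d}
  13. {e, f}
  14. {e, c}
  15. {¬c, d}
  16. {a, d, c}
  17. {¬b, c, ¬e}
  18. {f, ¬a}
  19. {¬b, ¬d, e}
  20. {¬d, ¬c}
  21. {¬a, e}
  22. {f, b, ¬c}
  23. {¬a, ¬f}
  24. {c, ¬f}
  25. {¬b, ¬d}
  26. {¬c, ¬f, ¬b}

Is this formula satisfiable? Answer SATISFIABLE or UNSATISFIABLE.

UNSATISFIABLE

c = True:
  propagation gives a=True; an empty clause results — contradiction.
c = False:
  propagation gives b=True, e=True; an empty clause results — contradiction.
Every branch closes, so no satisfying assignment exists.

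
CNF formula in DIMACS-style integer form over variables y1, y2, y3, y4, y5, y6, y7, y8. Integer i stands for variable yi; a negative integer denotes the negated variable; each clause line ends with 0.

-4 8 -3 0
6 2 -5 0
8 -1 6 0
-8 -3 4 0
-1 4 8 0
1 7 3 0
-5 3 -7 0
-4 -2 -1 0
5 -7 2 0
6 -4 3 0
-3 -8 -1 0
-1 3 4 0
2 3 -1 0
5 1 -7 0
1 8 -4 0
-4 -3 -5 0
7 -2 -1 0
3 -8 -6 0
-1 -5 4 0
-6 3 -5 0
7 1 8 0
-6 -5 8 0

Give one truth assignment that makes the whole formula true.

y1=0, y2=0, y3=1, y4=1, y5=0, y6=1, y7=0, y8=1

Try y1 = False.
Branch on y2: take y2 = False.
Branch on y3: take y3 = True.
The remaining clauses are satisfied by y4 = True, y5 = False, y6 = True, y7 = False, y8 = True.
Every clause has at least one true literal under this assignment.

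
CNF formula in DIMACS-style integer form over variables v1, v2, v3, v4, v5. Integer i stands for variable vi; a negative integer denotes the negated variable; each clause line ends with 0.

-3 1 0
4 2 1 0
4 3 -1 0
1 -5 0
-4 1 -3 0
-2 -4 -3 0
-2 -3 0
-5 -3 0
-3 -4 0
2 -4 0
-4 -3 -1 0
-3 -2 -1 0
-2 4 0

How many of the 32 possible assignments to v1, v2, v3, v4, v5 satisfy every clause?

The models are:
  v1=0 v2=1 v3=0 v4=1 v5=0
  v1=1 v2=0 v3=1 v4=0 v5=0
  v1=1 v2=1 v3=0 v4=1 v5=0
  v1=1 v2=1 v3=0 v4=1 v5=1
Count: 4.

4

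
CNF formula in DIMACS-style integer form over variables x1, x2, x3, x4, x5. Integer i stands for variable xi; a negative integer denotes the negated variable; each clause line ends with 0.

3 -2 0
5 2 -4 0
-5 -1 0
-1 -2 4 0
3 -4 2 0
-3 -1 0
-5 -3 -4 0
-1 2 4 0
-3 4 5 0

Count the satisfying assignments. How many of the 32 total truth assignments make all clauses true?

5

The models are:
  x1=F x2=F x3=F x4=F x5=F
  x1=F x2=F x3=F x4=F x5=T
  x1=F x2=F x3=T x4=F x5=T
  x1=F x2=T x3=T x4=F x5=T
  x1=F x2=T x3=T x4=T x5=F
That's 5 in total.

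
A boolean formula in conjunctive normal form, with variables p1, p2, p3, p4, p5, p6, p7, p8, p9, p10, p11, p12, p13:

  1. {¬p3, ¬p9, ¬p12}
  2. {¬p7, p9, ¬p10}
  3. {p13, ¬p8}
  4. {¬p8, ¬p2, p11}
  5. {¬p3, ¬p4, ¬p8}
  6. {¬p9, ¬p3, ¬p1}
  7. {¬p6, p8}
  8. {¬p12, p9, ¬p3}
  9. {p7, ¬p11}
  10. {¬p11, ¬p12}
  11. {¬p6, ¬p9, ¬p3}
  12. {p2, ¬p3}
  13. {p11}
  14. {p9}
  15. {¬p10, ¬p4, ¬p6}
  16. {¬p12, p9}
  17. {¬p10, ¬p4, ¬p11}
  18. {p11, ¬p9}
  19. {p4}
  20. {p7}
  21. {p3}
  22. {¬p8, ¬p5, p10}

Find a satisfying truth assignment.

(p11) is a unit clause, so p11 = True.
Unit propagation: (p7) forces p7 = True.
The clause (¬p12) is unit: p12 must be False.
(p9) is a unit clause, so p9 = True.
Unit propagation: (p4) forces p4 = True.
(¬p10) is a unit clause, so p10 = False.
Unit propagation: (p3) forces p3 = True.
The clause (¬p8) is unit: p8 must be False.
Unit propagation: (¬p1) forces p1 = False.
(¬p6) is a unit clause, so p6 = False.
Unit propagation: (p2) forces p2 = True.
p5, p13 are now unconstrained; take p5 = False, p13 = False.

p1=False, p2=True, p3=True, p4=True, p5=False, p6=False, p7=True, p8=False, p9=True, p10=False, p11=True, p12=False, p13=False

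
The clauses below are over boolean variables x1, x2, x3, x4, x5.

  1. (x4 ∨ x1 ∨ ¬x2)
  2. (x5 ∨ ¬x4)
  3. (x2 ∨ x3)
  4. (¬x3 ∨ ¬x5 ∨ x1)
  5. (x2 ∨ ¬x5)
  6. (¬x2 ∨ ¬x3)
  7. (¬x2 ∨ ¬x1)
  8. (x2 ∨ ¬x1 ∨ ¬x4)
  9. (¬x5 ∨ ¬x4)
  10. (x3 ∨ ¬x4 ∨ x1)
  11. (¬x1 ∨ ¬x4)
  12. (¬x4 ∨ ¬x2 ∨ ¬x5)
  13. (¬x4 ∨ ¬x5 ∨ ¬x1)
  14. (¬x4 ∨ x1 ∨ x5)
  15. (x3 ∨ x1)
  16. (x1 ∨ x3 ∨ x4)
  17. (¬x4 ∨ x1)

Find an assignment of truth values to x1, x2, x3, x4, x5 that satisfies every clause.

x1=T  x2=F  x3=T  x4=F  x5=F

Try x1 = True.
  then x2 is forced to False.
  then x3 is forced to True.
  then x5 is forced to False.
  then x4 is forced to False.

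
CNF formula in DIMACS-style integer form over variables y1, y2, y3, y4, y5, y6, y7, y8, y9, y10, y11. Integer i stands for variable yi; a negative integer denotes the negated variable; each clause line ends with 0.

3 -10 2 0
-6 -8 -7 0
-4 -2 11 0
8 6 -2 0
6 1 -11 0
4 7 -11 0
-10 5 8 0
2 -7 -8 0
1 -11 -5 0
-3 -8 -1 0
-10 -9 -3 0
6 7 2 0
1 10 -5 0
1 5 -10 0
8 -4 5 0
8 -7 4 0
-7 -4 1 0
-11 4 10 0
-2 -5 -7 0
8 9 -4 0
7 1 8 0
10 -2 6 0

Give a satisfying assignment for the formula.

y1=F  y2=F  y3=F  y4=F  y5=F  y6=T  y7=F  y8=T  y9=F  y10=F  y11=F

Set y1 = False and propagate.
Try y2 = False.
The remaining clauses are satisfied by y3 = False, y4 = False, y5 = False, y6 = True, y7 = False, y8 = True, y9 = False, y10 = False, y11 = False.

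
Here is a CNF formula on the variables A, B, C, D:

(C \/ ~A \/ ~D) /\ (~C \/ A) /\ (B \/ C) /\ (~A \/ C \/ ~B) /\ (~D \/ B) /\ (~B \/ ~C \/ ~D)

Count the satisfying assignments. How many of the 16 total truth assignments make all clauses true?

Satisfying assignments:
  A=0 B=1 C=0 D=0
  A=0 B=1 C=0 D=1
  A=1 B=0 C=1 D=0
  A=1 B=1 C=1 D=0
That's 4 in total.

4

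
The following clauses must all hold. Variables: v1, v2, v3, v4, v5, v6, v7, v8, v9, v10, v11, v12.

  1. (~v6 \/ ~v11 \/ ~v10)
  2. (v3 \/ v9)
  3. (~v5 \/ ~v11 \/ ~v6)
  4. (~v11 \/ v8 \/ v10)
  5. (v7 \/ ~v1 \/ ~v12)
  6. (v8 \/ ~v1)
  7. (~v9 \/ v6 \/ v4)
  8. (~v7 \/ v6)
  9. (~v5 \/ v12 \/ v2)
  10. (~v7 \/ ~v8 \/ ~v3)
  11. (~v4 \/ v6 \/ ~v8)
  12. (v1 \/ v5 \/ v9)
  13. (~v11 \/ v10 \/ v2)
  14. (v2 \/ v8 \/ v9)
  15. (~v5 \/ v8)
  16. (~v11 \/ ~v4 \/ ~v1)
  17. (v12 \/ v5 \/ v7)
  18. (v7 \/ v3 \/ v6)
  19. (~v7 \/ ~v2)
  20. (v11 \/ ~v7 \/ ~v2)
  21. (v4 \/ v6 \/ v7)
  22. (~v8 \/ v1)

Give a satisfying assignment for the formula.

v1=True, v2=False, v3=False, v4=True, v5=False, v6=True, v7=True, v8=True, v9=True, v10=True, v11=False, v12=False

Branch on v1: take v1 = True.
  then v8 is forced to True.
Try v2 = False.
For the remaining variables, v3 = False, v4 = True, v5 = False, v6 = True, v7 = True, v9 = True, v10 = True, v11 = False, v12 = False works.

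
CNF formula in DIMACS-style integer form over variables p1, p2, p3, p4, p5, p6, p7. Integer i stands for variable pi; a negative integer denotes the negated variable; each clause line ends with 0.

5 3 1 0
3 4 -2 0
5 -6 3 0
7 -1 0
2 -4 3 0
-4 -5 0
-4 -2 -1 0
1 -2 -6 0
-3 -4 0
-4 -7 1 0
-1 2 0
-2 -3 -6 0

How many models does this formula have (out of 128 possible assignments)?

18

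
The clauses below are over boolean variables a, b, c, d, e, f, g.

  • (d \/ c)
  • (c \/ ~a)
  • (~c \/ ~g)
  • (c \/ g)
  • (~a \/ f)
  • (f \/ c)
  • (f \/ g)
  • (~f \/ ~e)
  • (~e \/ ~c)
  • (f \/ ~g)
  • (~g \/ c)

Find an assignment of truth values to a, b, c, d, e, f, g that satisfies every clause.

e occurs only negated in the remaining clauses — set e = False.
Try a = True.
  then c is forced to True.
  then g is forced to False.
  then f is forced to True.
b, d are now unconstrained; take b = False, d = False.

a=T  b=F  c=T  d=F  e=F  f=T  g=F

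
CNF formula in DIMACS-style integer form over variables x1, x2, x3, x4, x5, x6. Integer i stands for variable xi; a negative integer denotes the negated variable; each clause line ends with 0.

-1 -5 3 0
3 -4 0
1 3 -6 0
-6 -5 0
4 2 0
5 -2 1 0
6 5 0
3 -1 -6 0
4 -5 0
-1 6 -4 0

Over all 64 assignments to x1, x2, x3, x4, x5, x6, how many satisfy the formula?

6

Satisfying assignments:
  x1=0 x2=0 x3=1 x4=1 x5=0 x6=1
  x1=0 x2=0 x3=1 x4=1 x5=1 x6=0
  x1=0 x2=1 x3=1 x4=1 x5=1 x6=0
  x1=1 x2=0 x3=1 x4=1 x5=0 x6=1
  x1=1 x2=1 x3=1 x4=0 x5=0 x6=1
  x1=1 x2=1 x3=1 x4=1 x5=0 x6=1
Count: 6.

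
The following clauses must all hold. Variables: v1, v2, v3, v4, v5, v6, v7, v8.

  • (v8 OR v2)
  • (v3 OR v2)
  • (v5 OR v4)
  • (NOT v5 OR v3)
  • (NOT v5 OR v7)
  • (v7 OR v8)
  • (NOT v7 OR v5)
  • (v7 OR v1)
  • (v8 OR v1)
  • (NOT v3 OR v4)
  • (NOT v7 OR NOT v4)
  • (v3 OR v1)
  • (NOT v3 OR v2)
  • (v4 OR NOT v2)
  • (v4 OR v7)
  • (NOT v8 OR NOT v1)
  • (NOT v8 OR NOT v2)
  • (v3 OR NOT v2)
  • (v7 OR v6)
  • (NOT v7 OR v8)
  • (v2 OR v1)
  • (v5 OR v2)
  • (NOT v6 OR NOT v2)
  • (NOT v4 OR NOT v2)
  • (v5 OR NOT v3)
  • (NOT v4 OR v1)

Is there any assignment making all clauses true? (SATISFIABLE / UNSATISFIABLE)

UNSATISFIABLE

v2 = True:
  propagation gives v4=True; an empty clause results — contradiction.
v2 = False:
  propagation gives v8=True, v3=True; an empty clause results — contradiction.
Every branch closes, so no satisfying assignment exists.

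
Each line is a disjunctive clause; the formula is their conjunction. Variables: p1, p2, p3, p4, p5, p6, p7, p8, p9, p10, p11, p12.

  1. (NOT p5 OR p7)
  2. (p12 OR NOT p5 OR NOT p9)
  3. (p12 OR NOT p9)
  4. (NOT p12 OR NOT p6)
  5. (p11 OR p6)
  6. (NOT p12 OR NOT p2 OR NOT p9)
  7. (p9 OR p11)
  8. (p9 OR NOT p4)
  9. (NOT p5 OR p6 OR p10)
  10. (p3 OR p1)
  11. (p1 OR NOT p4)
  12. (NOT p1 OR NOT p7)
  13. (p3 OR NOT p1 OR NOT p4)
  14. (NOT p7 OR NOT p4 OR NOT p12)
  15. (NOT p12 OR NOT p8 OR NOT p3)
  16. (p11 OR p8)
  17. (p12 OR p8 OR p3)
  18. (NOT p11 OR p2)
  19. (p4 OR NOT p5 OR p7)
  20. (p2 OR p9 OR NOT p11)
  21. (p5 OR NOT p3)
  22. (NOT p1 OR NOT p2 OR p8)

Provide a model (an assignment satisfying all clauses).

p1 = True, p2 = True, p3 = False, p4 = False, p5 = False, p6 = True, p7 = False, p8 = True, p9 = False, p10 = True, p11 = True, p12 = False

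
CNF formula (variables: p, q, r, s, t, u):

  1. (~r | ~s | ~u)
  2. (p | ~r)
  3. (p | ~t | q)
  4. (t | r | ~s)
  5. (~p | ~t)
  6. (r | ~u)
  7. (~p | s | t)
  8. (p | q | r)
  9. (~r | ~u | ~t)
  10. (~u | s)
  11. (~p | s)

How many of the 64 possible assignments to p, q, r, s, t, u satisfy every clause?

5

Satisfying assignments:
  p=0 q=1 r=0 s=0 t=0 u=0
  p=0 q=1 r=0 s=0 t=1 u=0
  p=0 q=1 r=0 s=1 t=1 u=0
  p=1 q=0 r=1 s=1 t=0 u=0
  p=1 q=1 r=1 s=1 t=0 u=0
Count: 5.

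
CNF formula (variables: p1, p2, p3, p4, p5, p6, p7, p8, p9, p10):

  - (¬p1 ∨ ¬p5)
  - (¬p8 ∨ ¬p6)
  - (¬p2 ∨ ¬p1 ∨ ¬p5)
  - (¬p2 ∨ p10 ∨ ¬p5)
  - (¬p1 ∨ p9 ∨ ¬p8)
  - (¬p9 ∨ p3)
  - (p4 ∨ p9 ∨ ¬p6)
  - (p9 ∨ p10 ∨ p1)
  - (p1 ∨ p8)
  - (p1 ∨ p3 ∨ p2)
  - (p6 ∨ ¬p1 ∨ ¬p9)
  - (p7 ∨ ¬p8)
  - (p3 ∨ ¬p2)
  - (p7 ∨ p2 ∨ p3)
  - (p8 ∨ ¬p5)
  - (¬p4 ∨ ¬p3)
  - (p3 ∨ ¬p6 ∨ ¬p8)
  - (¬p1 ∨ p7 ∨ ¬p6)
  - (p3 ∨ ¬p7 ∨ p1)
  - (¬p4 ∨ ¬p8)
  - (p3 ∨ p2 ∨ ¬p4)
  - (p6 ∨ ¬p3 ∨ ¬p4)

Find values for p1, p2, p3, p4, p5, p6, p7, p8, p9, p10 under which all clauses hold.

p1=True, p2=False, p3=True, p4=False, p5=False, p6=True, p7=True, p8=False, p9=True, p10=False

Check each clause:
  1. (¬p1 ∨ ¬p5) — ¬p5 is true.
  2. (¬p8 ∨ ¬p6) — ¬p8 is true.
  3. (¬p1 ∨ ¬p2 ∨ ¬p5) — ¬p5 is true.
  4. (p10 ∨ ¬p2 ∨ ¬p5) — ¬p5 is true.
  5. (¬p1 ∨ p9 ∨ ¬p8) — ¬p8 is true.
  6. (¬p9 ∨ p3) — p3 is true.
  7. (¬p6 ∨ p9 ∨ p4) — p9 is true.
  8. (p1 ∨ p10 ∨ p9) — p1 is true.
  9. (p8 ∨ p1) — p1 is true.
  10. (p1 ∨ p3 ∨ p2) — p1 is true.
  11. (p6 ∨ ¬p1 ∨ ¬p9) — p6 is true.
  12. (p7 ∨ ¬p8) — ¬p8 is true.
  13. (p3 ∨ ¬p2) — p3 is true.
  14. (p3 ∨ p2 ∨ p7) — p3 is true.
  15. (p8 ∨ ¬p5) — ¬p5 is true.
  16. (¬p4 ∨ ¬p3) — ¬p4 is true.
  17. (p3 ∨ ¬p6 ∨ ¬p8) — ¬p8 is true.
  18. (¬p1 ∨ p7 ∨ ¬p6) — p7 is true.
  19. (p3 ∨ p1 ∨ ¬p7) — p1 is true.
  20. (¬p4 ∨ ¬p8) — ¬p8 is true.
  21. (p2 ∨ p3 ∨ ¬p4) — p3 is true.
  22. (p6 ∨ ¬p3 ∨ ¬p4) — ¬p4 is true.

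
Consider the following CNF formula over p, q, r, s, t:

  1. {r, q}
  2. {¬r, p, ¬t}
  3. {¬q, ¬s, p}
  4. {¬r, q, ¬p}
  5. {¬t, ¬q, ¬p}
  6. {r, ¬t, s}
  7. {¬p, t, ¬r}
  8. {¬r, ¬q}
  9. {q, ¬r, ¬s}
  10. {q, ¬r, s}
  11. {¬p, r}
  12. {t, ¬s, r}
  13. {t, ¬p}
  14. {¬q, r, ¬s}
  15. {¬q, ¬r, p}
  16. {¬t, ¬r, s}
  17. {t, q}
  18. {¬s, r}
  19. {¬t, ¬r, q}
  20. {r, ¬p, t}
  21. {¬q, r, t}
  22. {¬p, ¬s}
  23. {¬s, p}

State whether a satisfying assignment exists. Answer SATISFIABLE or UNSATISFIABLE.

r = True:
  propagation gives q=False, p=False, t=False; an empty clause results — contradiction.
r = False:
  propagation gives q=True, p=False, s=False, t=False; an empty clause results — contradiction.
Every branch closes, so no satisfying assignment exists.

UNSATISFIABLE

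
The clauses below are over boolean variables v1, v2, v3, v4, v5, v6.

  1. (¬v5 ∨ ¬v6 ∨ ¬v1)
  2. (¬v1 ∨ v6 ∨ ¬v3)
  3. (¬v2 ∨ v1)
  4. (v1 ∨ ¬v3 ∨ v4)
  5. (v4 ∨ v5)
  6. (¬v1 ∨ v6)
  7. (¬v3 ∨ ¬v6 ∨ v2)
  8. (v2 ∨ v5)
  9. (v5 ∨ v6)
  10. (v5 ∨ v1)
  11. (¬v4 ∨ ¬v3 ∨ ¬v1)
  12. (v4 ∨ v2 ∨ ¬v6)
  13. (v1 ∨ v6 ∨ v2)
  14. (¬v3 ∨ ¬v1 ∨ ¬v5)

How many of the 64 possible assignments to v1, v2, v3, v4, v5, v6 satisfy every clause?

2

Satisfying assignments:
  v1=0 v2=0 v3=0 v4=1 v5=1 v6=1
  v1=1 v2=1 v3=0 v4=1 v5=0 v6=1
That's 2 in total.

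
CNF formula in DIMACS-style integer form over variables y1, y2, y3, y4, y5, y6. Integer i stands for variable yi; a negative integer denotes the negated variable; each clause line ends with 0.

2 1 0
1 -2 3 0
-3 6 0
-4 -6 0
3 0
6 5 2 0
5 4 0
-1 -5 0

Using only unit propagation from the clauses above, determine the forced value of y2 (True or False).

True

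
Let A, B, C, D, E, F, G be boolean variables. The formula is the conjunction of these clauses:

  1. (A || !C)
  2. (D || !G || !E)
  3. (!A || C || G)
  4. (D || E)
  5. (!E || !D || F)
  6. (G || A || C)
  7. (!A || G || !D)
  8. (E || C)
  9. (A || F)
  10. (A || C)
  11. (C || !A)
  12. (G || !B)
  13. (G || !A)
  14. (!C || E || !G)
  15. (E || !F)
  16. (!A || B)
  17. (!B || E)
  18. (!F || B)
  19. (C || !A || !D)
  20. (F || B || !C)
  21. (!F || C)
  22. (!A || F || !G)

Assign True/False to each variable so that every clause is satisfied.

A=True, B=True, C=True, D=True, E=True, F=True, G=True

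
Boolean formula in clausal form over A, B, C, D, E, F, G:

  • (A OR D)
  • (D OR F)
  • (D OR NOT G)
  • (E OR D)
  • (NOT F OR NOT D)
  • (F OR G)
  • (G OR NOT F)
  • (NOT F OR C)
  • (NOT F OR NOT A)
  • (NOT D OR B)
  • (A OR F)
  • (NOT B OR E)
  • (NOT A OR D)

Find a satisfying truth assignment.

A=T, B=T, C=F, D=T, E=T, F=F, G=T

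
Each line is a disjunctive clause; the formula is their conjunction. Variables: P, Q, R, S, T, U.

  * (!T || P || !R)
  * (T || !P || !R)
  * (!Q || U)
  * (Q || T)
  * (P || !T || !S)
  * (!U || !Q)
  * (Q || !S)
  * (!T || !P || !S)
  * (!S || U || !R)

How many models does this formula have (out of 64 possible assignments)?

Satisfying assignments:
  P=0 Q=0 R=0 S=0 T=1 U=0
  P=0 Q=0 R=0 S=0 T=1 U=1
  P=1 Q=0 R=0 S=0 T=1 U=0
  P=1 Q=0 R=0 S=0 T=1 U=1
  P=1 Q=0 R=1 S=0 T=1 U=0
  P=1 Q=0 R=1 S=0 T=1 U=1
Count: 6.

6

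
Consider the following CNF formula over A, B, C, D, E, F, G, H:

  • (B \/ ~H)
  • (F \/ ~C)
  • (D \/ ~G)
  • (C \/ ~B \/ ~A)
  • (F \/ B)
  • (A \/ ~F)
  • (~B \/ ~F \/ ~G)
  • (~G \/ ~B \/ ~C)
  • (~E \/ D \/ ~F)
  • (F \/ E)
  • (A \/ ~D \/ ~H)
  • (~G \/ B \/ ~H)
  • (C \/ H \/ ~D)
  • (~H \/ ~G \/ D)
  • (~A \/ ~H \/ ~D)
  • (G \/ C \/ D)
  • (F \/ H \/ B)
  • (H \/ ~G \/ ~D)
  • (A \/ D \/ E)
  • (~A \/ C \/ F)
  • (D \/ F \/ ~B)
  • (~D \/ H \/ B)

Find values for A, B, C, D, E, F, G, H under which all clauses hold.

Branch on A: take A = True.
The remaining clauses are satisfied by B = True, C = True, D = True, E = True, F = True, G = False, H = False.
Every clause has at least one true literal under this assignment.

A = 1, B = 1, C = 1, D = 1, E = 1, F = 1, G = 0, H = 0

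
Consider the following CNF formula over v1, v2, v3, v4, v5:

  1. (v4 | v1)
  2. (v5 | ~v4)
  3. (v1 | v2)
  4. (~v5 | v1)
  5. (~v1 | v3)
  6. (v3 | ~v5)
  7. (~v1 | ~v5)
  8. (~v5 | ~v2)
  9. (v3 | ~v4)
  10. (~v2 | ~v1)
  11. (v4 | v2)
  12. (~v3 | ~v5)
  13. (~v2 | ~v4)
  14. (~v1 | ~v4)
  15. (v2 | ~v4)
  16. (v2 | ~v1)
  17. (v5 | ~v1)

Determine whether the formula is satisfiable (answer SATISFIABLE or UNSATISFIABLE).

v1 = True:
  propagation gives v3=True, v5=False; an empty clause results — contradiction.
v1 = False:
  propagation gives v4=True, v5=True; an empty clause results — contradiction.
Every branch closes, so no satisfying assignment exists.

UNSATISFIABLE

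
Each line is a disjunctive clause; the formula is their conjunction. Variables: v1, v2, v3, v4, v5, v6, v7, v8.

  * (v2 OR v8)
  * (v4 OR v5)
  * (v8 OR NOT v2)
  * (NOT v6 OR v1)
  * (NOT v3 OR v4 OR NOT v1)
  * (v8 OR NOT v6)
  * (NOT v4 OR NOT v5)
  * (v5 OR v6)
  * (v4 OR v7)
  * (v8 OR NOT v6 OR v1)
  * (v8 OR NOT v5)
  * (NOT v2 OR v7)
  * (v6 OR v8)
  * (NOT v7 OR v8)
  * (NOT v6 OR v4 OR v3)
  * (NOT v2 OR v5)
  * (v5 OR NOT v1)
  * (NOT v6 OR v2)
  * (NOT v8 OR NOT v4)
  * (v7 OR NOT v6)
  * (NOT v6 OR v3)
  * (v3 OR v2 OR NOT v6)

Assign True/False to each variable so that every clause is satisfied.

Try v1 = True.
  then v5 is forced to True.
  then v4 is forced to False.
  then v3 is forced to False.
  then v7 is forced to True.
  then v8 is forced to True.
  then v6 is forced to False.
v2 is now unconstrained; take v2 = False.

v1=T  v2=F  v3=F  v4=F  v5=T  v6=F  v7=T  v8=T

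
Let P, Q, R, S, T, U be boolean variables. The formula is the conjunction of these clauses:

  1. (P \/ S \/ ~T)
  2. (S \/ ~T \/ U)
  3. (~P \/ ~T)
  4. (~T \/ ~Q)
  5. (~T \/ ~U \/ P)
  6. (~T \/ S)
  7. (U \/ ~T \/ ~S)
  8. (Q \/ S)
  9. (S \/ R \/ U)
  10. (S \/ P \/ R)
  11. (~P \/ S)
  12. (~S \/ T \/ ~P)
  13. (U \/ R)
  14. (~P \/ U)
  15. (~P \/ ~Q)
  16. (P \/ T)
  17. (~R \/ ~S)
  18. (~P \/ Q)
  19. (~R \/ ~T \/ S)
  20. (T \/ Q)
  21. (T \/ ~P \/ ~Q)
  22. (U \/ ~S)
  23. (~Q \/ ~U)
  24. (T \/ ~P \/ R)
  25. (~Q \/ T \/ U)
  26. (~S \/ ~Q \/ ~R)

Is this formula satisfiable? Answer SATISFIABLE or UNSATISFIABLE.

UNSATISFIABLE

T = True:
  propagation gives P=False, S=True, Q=False, U=False; an empty clause results — contradiction.
T = False:
  propagation gives P=True, S=True; an empty clause results — contradiction.
Every branch closes, so no satisfying assignment exists.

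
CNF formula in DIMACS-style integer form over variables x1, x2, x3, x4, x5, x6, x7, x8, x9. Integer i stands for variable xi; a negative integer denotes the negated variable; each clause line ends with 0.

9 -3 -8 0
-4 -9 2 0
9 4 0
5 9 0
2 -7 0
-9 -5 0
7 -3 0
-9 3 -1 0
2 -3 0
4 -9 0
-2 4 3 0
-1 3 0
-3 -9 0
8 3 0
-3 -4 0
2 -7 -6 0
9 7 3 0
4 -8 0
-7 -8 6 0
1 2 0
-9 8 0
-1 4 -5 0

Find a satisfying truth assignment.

x1=False, x2=True, x3=False, x4=True, x5=True, x6=True, x7=True, x8=True, x9=False

Check each clause:
  1. (x9 | ~x8 | ~x3) — ~x3 is true.
  2. (x2 | ~x9 | ~x4) — x2 is true.
  3. (x9 | x4) — x4 is true.
  4. (x9 | x5) — x5 is true.
  5. (~x7 | x2) — x2 is true.
  6. (~x9 | ~x5) — ~x9 is true.
  7. (x7 | ~x3) — ~x3 is true.
  8. (x3 | ~x1 | ~x9) — ~x1 is true.
  9. (~x3 | x2) — x2 is true.
  10. (~x9 | x4) — x4 is true.
  11. (~x2 | x4 | x3) — x4 is true.
  12. (~x1 | x3) — ~x1 is true.
  13. (~x9 | ~x3) — ~x3 is true.
  14. (x3 | x8) — x8 is true.
  15. (~x3 | ~x4) — ~x3 is true.
  16. (~x7 | x2 | ~x6) — x2 is true.
  17. (x3 | x7 | x9) — x7 is true.
  18. (x4 | ~x8) — x4 is true.
  19. (~x7 | x6 | ~x8) — x6 is true.
  20. (x1 | x2) — x2 is true.
  21. (~x9 | x8) — x8 is true.
  22. (~x1 | ~x5 | x4) — x4 is true.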